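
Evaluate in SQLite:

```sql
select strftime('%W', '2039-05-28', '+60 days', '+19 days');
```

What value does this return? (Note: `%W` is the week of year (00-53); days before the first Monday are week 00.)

33

First apply '+60 days', '+19 days': 2039-05-28 → 2039-08-15.
2039-08-15 is a Monday. SQLite's %W counts Mondays since the year started; the result is 33.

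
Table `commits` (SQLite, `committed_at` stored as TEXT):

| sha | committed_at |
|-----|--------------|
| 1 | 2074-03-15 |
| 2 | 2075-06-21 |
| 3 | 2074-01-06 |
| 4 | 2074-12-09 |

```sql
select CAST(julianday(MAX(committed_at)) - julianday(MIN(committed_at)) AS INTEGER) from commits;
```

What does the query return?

531

MIN = 2074-01-06, MAX = 2075-06-21.
25 days remain in January 2074 after the 6th (31 − 6).
Full months from February 2074 through May 2075 contribute their day counts.
Then 21 days into June 2075.
Total: 25 + 28 + 31 + 30 + 31 + 30 + 31 + 31 + 30 + 31 + 30 + 31 + 31 + 28 + 31 + 30 + 31 + 21 = 531.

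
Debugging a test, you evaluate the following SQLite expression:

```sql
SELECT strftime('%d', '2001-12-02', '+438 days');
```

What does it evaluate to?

13

First apply '+438 days': 2001-12-02 → 2003-02-13.
`%d` extracts the 2-digit day of month: 13.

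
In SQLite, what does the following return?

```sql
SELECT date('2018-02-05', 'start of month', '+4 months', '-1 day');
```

`start of month` rewinds 2018-02-05 to 2018-02-01.
Adding +4 months to 2018-02-01 gives 2018-06-01.
Going back 1 day from 2018-06-01 reaches 2018-05-31 (last day of May, 31 days).

2018-05-31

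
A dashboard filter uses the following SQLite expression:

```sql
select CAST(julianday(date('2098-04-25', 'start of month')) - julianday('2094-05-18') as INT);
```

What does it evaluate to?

1414

`start of month` rewinds 2098-04-25 to 2098-04-01.
13 days remain in May 2094 after the 18th (31 − 18).
Full months from June 2094 through March 2098 contribute their day counts.
Then 1 day into April 2098.
Total: 13 + 30 + 31 + 31 + 30 + 31 + 30 + 31 + 31 + 28 + 31 + 30 + 31 + 30 + 31 + 31 + 30 + 31 + 30 + 31 + 31 + 29 + 31 + 30 + 31 + 30 + 31 + 31 + 30 + 31 + 30 + 31 + 31 + 28 + 31 + 30 + 31 + 30 + 31 + 31 + 30 + 31 + 30 + 31 + 31 + 28 + 31 + 1 = 1414.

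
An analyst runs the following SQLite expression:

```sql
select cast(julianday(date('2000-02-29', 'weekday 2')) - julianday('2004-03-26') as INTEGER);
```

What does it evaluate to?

-1487

`weekday 2` advances to the next Tuesday; 2000-02-29 is already a Tuesday, so it stays at 2000-02-29.
0 days remain in February 2000 after the 29th (29 − 29).
Full months from March 2000 through February 2004 contribute their day counts.
Then 26 days into March 2004.
Total: 0 + 31 + 30 + 31 + 30 + 31 + 31 + 30 + 31 + 30 + 31 + 31 + 28 + 31 + 30 + 31 + 30 + 31 + 31 + 30 + 31 + 30 + 31 + 31 + 28 + 31 + 30 + 31 + 30 + 31 + 31 + 30 + 31 + 30 + 31 + 31 + 28 + 31 + 30 + 31 + 30 + 31 + 31 + 30 + 31 + 30 + 31 + 31 + 29 + 26 = 1487.
The subtraction is earlier − later, so the result is −1487 → -1487.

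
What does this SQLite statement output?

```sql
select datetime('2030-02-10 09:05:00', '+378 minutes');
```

378 minutes = 6h 18m; +378 minutes from 2030-02-10 09:05:00 is 2030-02-10 15:23:00.

2030-02-10 15:23:00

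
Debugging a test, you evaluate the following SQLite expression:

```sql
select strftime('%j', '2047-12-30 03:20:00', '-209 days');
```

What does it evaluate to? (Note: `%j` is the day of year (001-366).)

155

First apply '-209 days': 2047-12-30 03:20:00 → 2047-06-04 03:20:00.
Day-of-year for 2047-06-04: days since 2047-01-01 inclusive = 155, zero-padded to 155.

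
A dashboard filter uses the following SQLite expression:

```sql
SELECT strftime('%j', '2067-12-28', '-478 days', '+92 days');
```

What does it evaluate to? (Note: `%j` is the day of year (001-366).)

341

First apply '-478 days', '+92 days': 2067-12-28 → 2066-12-07.
Day-of-year for 2066-12-07: days since 2066-01-01 inclusive = 341, zero-padded to 341.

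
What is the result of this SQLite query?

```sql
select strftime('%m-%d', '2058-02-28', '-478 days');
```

First apply '-478 days': 2058-02-28 → 2056-11-07.
`%m-%d` extracts the month-day: 11-07.

11-07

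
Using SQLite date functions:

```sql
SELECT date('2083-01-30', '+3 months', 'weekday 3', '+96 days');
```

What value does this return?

Adding +3 months to 2083-01-30 gives 2083-04-30.
`weekday 3` advances to the next Wednesday; 2083-04-30 is a Friday, so it moves forward to 2083-05-05.
Applying '+96 days' to 2083-05-05: counting 96 days forward gives 2083-08-09.

2083-08-09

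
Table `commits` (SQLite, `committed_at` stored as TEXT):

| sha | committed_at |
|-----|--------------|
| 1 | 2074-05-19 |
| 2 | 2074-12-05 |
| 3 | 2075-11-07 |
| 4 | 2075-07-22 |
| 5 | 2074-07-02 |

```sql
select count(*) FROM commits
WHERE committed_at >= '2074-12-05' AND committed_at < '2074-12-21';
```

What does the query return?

Rows in [2074-12-05, 2074-12-21): 2074-12-05 → 1 row.

1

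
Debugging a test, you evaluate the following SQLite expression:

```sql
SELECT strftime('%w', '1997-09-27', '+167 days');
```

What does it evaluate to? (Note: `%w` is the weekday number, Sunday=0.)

First apply '+167 days': 1997-09-27 → 1998-03-13.
1998-03-13 is a Friday; with Sunday=0 that is 5.

5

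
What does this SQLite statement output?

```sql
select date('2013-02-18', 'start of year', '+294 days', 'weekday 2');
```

2013-10-22

`start of year` rewinds 2013-02-18 to 2013-01-01.
Applying '+294 days' to 2013-01-01: counting 294 days forward gives 2013-10-22.
`weekday 2` advances to the next Tuesday; 2013-10-22 is already a Tuesday, so it stays at 2013-10-22.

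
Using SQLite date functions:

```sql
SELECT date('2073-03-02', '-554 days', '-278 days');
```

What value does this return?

2070-11-21

Applying '-554 days' to 2073-03-02: counting 554 days back gives 2071-08-26.
Applying '-278 days' to 2071-08-26: counting 278 days back gives 2070-11-21.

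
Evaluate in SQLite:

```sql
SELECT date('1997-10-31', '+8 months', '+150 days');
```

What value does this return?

Adding +8 months to 1997-10-31 targets 1998-06-31. June 1998 has only 30 days, so SQLite normalizes the 1-day overflow forward to 1998-07-01.
Applying '+150 days' to 1998-07-01: counting 150 days forward gives 1998-11-28.

1998-11-28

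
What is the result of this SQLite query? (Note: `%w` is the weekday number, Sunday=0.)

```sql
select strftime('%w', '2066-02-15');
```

1

2066-02-15 is a Monday; with Sunday=0 that is 1.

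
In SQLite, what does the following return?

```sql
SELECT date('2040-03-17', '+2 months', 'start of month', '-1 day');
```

Adding +2 months to 2040-03-17 gives 2040-05-17.
`start of month` rewinds 2040-05-17 to 2040-05-01.
Going back 1 day from 2040-05-01 reaches 2040-04-30 (last day of April, 30 days).

2040-04-30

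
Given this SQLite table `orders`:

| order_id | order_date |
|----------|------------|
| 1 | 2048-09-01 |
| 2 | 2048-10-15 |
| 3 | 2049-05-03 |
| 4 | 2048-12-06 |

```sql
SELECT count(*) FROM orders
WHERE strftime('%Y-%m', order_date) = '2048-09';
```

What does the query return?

Rows with year-month 2048-09: 2048-09-01 → 1.

1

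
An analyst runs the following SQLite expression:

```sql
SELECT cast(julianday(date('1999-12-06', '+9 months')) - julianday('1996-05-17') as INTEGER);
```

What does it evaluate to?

Adding +9 months to 1999-12-06 gives 2000-09-06.
14 days remain in May 1996 after the 17th (31 − 17).
Full months from June 1996 through August 2000 contribute their day counts.
Then 6 days into September 2000.
Total: 14 + 30 + 31 + 31 + 30 + 31 + 30 + 31 + 31 + 28 + 31 + 30 + 31 + 30 + 31 + 31 + 30 + 31 + 30 + 31 + 31 + 28 + 31 + 30 + 31 + 30 + 31 + 31 + 30 + 31 + 30 + 31 + 31 + 28 + 31 + 30 + 31 + 30 + 31 + 31 + 30 + 31 + 30 + 31 + 31 + 29 + 31 + 30 + 31 + 30 + 31 + 31 + 6 = 1573.

1573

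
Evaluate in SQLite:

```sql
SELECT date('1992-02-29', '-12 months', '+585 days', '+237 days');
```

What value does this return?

Adding -12 months to 1992-02-29 targets 1991-02-29. February 1991 has only 28 days, so SQLite normalizes the 1-day overflow forward to 1991-03-01.
Applying '+585 days' to 1991-03-01: counting 585 days forward gives 1992-10-06.
Applying '+237 days' to 1992-10-06: counting 237 days forward gives 1993-05-31.

1993-05-31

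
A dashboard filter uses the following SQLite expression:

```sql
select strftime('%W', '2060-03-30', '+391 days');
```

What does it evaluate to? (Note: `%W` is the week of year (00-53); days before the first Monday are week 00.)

17

First apply '+391 days': 2060-03-30 → 2061-04-25.
2061-04-25 is a Monday. SQLite's %W counts Mondays since the year started; the result is 17.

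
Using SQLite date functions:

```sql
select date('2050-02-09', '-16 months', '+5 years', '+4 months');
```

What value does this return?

2054-02-09

Adding -16 months to 2050-02-09 gives 2048-10-09.
Adding +5 years to 2048-10-09 gives 2053-10-09.
Adding +4 months to 2053-10-09 gives 2054-02-09.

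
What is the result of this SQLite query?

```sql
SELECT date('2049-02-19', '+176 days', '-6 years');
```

2043-08-14

Applying '+176 days' to 2049-02-19: counting 176 days forward gives 2049-08-14.
Adding -6 years to 2049-08-14 gives 2043-08-14.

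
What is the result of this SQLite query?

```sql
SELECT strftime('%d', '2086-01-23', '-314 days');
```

15

First apply '-314 days': 2086-01-23 → 2085-03-15.
`%d` extracts the 2-digit day of month: 15.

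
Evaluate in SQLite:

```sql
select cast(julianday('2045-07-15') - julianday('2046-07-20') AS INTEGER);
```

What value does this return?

16 days remain in July 2045 after the 15th (31 − 15).
Full months from August 2045 through June 2046 contribute their day counts.
Then 20 days into July 2046.
Total: 16 + 31 + 30 + 31 + 30 + 31 + 31 + 28 + 31 + 30 + 31 + 30 + 20 = 370.
The subtraction is earlier − later, so the result is −370 → -370.

-370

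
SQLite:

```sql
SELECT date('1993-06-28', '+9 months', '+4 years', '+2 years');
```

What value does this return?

Adding +9 months to 1993-06-28 gives 1994-03-28.
Adding +4 years to 1994-03-28 gives 1998-03-28.
Adding +2 years to 1998-03-28 gives 2000-03-28.

2000-03-28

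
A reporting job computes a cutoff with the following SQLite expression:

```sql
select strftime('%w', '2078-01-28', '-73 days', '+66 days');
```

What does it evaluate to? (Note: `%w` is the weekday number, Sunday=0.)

First apply '-73 days', '+66 days': 2078-01-28 → 2078-01-21.
2078-01-21 is a Friday; with Sunday=0 that is 5.

5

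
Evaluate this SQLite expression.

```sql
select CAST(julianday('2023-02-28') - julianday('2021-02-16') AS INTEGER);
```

12 days remain in February 2021 after the 16th (28 − 16).
Full months from March 2021 through January 2023 contribute their day counts.
Then 28 days into February 2023.
Total: 12 + 31 + 30 + 31 + 30 + 31 + 31 + 30 + 31 + 30 + 31 + 31 + 28 + 31 + 30 + 31 + 30 + 31 + 31 + 30 + 31 + 30 + 31 + 31 + 28 = 742.

742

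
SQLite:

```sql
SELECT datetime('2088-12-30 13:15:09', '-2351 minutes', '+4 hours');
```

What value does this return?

2351 minutes = 39h 11m; -2351 minutes from 2088-12-30 13:15:09 is 2088-12-28 22:04:09 (crosses midnight).
+4 hours from 2088-12-28 22:04:09 is 2088-12-29 02:04:09 (crosses midnight).

2088-12-29 02:04:09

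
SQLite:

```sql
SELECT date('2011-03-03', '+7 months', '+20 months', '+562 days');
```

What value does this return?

Adding +7 months to 2011-03-03 gives 2011-10-03.
Adding +20 months to 2011-10-03 gives 2013-06-03.
Applying '+562 days' to 2013-06-03: counting 562 days forward gives 2014-12-17.

2014-12-17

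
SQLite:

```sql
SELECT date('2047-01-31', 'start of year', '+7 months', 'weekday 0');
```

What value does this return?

`start of year` rewinds 2047-01-31 to 2047-01-01.
Adding +7 months to 2047-01-01 gives 2047-08-01.
`weekday 0` advances to the next Sunday; 2047-08-01 is a Thursday, so it moves forward to 2047-08-04.

2047-08-04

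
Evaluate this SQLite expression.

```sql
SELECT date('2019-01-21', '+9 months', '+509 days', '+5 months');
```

2021-08-13

Adding +9 months to 2019-01-21 gives 2019-10-21.
Applying '+509 days' to 2019-10-21: counting 509 days forward gives 2021-03-13.
Adding +5 months to 2021-03-13 gives 2021-08-13.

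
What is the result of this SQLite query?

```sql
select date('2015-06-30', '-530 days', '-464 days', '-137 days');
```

Applying '-530 days' to 2015-06-30: counting 530 days back gives 2014-01-16.
Applying '-464 days' to 2014-01-16: counting 464 days back gives 2012-10-09.
Applying '-137 days' to 2012-10-09: counting 137 days back gives 2012-05-25.

2012-05-25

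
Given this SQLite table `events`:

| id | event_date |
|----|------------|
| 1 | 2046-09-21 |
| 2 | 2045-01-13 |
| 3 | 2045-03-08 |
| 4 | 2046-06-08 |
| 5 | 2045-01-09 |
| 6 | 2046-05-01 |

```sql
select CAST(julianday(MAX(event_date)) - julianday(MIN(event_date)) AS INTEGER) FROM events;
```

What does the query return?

MIN = 2045-01-09, MAX = 2046-09-21.
22 days remain in January 2045 after the 9th (31 − 9).
Full months from February 2045 through August 2046 contribute their day counts.
Then 21 days into September 2046.
Total: 22 + 28 + 31 + 30 + 31 + 30 + 31 + 31 + 30 + 31 + 30 + 31 + 31 + 28 + 31 + 30 + 31 + 30 + 31 + 31 + 21 = 620.

620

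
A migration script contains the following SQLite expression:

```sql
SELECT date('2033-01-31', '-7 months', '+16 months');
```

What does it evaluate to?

2033-11-01

Adding -7 months to 2033-01-31 targets 2032-06-31. June 2032 has only 30 days, so SQLite normalizes the 1-day overflow forward to 2032-07-01.
Adding +16 months to 2032-07-01 gives 2033-11-01.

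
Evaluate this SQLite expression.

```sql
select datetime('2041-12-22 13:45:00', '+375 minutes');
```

375 minutes = 6h 15m; +375 minutes from 2041-12-22 13:45:00 is 2041-12-22 20:00:00.

2041-12-22 20:00:00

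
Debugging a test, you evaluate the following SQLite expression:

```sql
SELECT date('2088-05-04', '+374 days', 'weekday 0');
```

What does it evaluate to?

Applying '+374 days' to 2088-05-04: counting 374 days forward gives 2089-05-13.
`weekday 0` advances to the next Sunday; 2089-05-13 is a Friday, so it moves forward to 2089-05-15.

2089-05-15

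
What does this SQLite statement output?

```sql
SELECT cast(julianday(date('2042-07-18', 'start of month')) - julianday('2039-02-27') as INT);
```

`start of month` rewinds 2042-07-18 to 2042-07-01.
1 day remains in February 2039 after the 27th (28 − 27).
Full months from March 2039 through June 2042 contribute their day counts.
Then 1 day into July 2042.
Total: 1 + 31 + 30 + 31 + 30 + 31 + 31 + 30 + 31 + 30 + 31 + 31 + 29 + 31 + 30 + 31 + 30 + 31 + 31 + 30 + 31 + 30 + 31 + 31 + 28 + 31 + 30 + 31 + 30 + 31 + 31 + 30 + 31 + 30 + 31 + 31 + 28 + 31 + 30 + 31 + 30 + 1 = 1220.

1220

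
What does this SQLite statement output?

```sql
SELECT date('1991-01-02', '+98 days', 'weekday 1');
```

1991-04-15

Applying '+98 days' to 1991-01-02: counting 98 days forward gives 1991-04-10.
`weekday 1` advances to the next Monday; 1991-04-10 is a Wednesday, so it moves forward to 1991-04-15.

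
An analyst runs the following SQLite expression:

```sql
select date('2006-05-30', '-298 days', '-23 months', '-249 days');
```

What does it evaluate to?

Applying '-298 days' to 2006-05-30: counting 298 days back gives 2005-08-05.
Adding -23 months to 2005-08-05 gives 2003-09-05.
Applying '-249 days' to 2003-09-05: counting 249 days back gives 2002-12-30.

2002-12-30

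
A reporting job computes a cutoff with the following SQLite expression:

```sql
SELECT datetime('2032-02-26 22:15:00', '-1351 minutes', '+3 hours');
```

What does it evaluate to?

1351 minutes = 22h 31m; -1351 minutes from 2032-02-26 22:15:00 is 2032-02-25 23:44:00 (crosses midnight).
+3 hours from 2032-02-25 23:44:00 is 2032-02-26 02:44:00 (crosses midnight).

2032-02-26 02:44:00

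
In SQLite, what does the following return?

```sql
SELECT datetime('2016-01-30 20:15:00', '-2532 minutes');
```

2016-01-29 02:03:00

2532 minutes = 42h 12m; -2532 minutes from 2016-01-30 20:15:00 is 2016-01-29 02:03:00 (crosses midnight).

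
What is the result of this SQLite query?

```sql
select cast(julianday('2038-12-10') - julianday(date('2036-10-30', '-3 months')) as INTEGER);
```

Adding -3 months to 2036-10-30 gives 2036-07-30.
1 day remains in July 2036 after the 30th (31 − 30).
Full months from August 2036 through November 2038 contribute their day counts.
Then 10 days into December 2038.
Total: 1 + 31 + 30 + 31 + 30 + 31 + 31 + 28 + 31 + 30 + 31 + 30 + 31 + 31 + 30 + 31 + 30 + 31 + 31 + 28 + 31 + 30 + 31 + 30 + 31 + 31 + 30 + 31 + 30 + 10 = 863.

863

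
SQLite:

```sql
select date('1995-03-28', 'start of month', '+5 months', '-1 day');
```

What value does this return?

`start of month` rewinds 1995-03-28 to 1995-03-01.
Adding +5 months to 1995-03-01 gives 1995-08-01.
Going back 1 day from 1995-08-01 reaches 1995-07-31 (last day of July, 31 days).

1995-07-31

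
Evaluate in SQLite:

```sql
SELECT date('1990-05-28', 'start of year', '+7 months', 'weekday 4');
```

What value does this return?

`start of year` rewinds 1990-05-28 to 1990-01-01.
Adding +7 months to 1990-01-01 gives 1990-08-01.
`weekday 4` advances to the next Thursday; 1990-08-01 is a Wednesday, so it moves forward to 1990-08-02.

1990-08-02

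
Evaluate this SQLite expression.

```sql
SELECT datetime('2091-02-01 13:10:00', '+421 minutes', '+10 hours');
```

2091-02-02 06:11:00

421 minutes = 7h 1m; +421 minutes from 2091-02-01 13:10:00 is 2091-02-01 20:11:00.
+10 hours from 2091-02-01 20:11:00 is 2091-02-02 06:11:00 (crosses midnight).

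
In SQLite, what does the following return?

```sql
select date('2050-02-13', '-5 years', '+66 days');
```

Adding -5 years to 2050-02-13 gives 2045-02-13.
Applying '+66 days' to 2045-02-13: counting 66 days forward gives 2045-04-20.

2045-04-20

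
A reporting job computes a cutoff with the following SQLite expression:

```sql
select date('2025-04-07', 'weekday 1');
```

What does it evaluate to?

`weekday 1` advances to the next Monday; 2025-04-07 is already a Monday, so it stays at 2025-04-07.

2025-04-07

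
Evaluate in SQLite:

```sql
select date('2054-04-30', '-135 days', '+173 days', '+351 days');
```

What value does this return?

Applying '-135 days' to 2054-04-30: counting 135 days back gives 2053-12-16.
Applying '+173 days' to 2053-12-16: counting 173 days forward gives 2054-06-07.
Applying '+351 days' to 2054-06-07: counting 351 days forward gives 2055-05-24.

2055-05-24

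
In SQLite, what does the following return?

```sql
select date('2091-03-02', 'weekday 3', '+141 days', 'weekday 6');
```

`weekday 3` advances to the next Wednesday; 2091-03-02 is a Friday, so it moves forward to 2091-03-07.
Applying '+141 days' to 2091-03-07: counting 141 days forward gives 2091-07-26.
`weekday 6` advances to the next Saturday; 2091-07-26 is a Thursday, so it moves forward to 2091-07-28.

2091-07-28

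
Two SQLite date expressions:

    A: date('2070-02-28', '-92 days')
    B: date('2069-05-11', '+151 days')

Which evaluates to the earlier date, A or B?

A = 2069-11-28.
B = 2069-10-09.
B is earlier.

B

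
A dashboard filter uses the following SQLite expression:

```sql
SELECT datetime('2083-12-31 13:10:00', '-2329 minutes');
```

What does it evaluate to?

2083-12-29 22:21:00

2329 minutes = 38h 49m; -2329 minutes from 2083-12-31 13:10:00 is 2083-12-29 22:21:00 (crosses midnight).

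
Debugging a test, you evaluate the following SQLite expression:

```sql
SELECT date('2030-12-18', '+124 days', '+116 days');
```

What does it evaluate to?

2031-08-15

Applying '+124 days' to 2030-12-18: counting 124 days forward gives 2031-04-21.
Applying '+116 days' to 2031-04-21: counting 116 days forward gives 2031-08-15.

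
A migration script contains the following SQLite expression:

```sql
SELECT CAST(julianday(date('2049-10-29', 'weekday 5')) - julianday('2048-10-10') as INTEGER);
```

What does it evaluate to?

384

`weekday 5` advances to the next Friday; 2049-10-29 is already a Friday, so it stays at 2049-10-29.
21 days remain in October 2048 after the 10th (31 − 10).
Full months from November 2048 through September 2049 contribute their day counts.
Then 29 days into October 2049.
Total: 21 + 30 + 31 + 31 + 28 + 31 + 30 + 31 + 30 + 31 + 31 + 30 + 29 = 384.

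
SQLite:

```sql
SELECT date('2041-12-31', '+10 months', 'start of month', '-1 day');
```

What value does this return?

2042-09-30

Adding +10 months to 2041-12-31 gives 2042-10-31.
`start of month` rewinds 2042-10-31 to 2042-10-01.
Going back 1 day from 2042-10-01 reaches 2042-09-30 (last day of September, 30 days).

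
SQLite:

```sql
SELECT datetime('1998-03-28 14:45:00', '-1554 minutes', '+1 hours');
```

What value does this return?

1998-03-27 13:51:00

1554 minutes = 25h 54m; -1554 minutes from 1998-03-28 14:45:00 is 1998-03-27 12:51:00 (crosses midnight).
+1 hours from 1998-03-27 12:51:00 is 1998-03-27 13:51:00.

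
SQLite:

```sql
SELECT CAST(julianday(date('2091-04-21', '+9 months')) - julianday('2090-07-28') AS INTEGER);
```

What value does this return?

Adding +9 months to 2091-04-21 gives 2092-01-21.
3 days remain in July 2090 after the 28th (31 − 28).
Full months from August 2090 through December 2091 contribute their day counts.
Then 21 days into January 2092.
Total: 3 + 31 + 30 + 31 + 30 + 31 + 31 + 28 + 31 + 30 + 31 + 30 + 31 + 31 + 30 + 31 + 30 + 31 + 21 = 542.

542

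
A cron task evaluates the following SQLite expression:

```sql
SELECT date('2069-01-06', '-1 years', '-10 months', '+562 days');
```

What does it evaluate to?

Adding -1 year to 2069-01-06 gives 2068-01-06.
Adding -10 months to 2068-01-06 gives 2067-03-06.
Applying '+562 days' to 2067-03-06: counting 562 days forward gives 2068-09-18.

2068-09-18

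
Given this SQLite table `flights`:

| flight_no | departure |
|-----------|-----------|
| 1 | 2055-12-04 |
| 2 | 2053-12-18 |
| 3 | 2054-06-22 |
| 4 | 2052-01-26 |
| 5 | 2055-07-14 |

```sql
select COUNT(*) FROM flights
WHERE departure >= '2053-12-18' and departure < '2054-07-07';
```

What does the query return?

2

Rows in [2053-12-18, 2054-07-07): 2053-12-18, 2054-06-22 → 2 rows.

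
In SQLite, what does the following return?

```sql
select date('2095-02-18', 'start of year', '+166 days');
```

`start of year` rewinds 2095-02-18 to 2095-01-01.
Applying '+166 days' to 2095-01-01: counting 166 days forward gives 2095-06-16.

2095-06-16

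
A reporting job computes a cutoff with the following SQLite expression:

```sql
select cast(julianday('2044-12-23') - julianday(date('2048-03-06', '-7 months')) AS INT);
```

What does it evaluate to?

Adding -7 months to 2048-03-06 gives 2047-08-06.
8 days remain in December 2044 after the 23rd (31 − 23).
Full months from January 2045 through July 2047 contribute their day counts.
Then 6 days into August 2047.
Total: 8 + 31 + 28 + 31 + 30 + 31 + 30 + 31 + 31 + 30 + 31 + 30 + 31 + 31 + 28 + 31 + 30 + 31 + 30 + 31 + 31 + 30 + 31 + 30 + 31 + 31 + 28 + 31 + 30 + 31 + 30 + 31 + 6 = 956.
The subtraction is earlier − later, so the result is −956 → -956.

-956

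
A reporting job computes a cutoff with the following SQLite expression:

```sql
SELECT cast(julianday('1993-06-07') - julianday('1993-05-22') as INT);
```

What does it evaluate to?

9 days remain in May 1993 after the 22nd (31 − 22).
Then 7 days into June 1993.
Total: 9 + 7 = 16.

16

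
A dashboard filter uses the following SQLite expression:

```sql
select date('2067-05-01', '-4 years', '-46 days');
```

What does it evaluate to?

2063-03-16

Adding -4 years to 2067-05-01 gives 2063-05-01.
Applying '-46 days' to 2063-05-01: counting 46 days back gives 2063-03-16.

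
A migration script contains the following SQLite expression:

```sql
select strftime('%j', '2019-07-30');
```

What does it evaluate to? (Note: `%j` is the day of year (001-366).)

211

Day-of-year for 2019-07-30: days since 2019-01-01 inclusive = 211, zero-padded to 211.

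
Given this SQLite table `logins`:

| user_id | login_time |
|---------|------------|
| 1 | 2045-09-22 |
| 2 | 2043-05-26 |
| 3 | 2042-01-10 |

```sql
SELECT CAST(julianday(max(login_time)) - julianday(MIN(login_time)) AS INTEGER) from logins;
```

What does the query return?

MIN = 2042-01-10, MAX = 2045-09-22.
21 days remain in January 2042 after the 10th (31 − 10).
Full months from February 2042 through August 2045 contribute their day counts.
Then 22 days into September 2045.
Total: 21 + 28 + 31 + 30 + 31 + 30 + 31 + 31 + 30 + 31 + 30 + 31 + 31 + 28 + 31 + 30 + 31 + 30 + 31 + 31 + 30 + 31 + 30 + 31 + 31 + 29 + 31 + 30 + 31 + 30 + 31 + 31 + 30 + 31 + 30 + 31 + 31 + 28 + 31 + 30 + 31 + 30 + 31 + 31 + 22 = 1351.

1351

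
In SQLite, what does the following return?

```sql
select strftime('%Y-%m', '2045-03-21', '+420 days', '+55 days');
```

2046-07

First apply '+420 days', '+55 days': 2045-03-21 → 2046-07-09.
`%Y-%m` extracts the year-month: 2046-07.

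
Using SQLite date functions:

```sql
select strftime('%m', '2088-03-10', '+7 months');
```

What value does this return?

10

First apply '+7 months': 2088-03-10 → 2088-10-10.
`%m` extracts the 2-digit month (01-12): 10.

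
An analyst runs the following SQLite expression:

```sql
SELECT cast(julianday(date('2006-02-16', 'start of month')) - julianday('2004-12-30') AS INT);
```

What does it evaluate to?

`start of month` rewinds 2006-02-16 to 2006-02-01.
1 day remains in December 2004 after the 30th (31 − 30).
Full months from January 2005 through January 2006 contribute their day counts.
Then 1 day into February 2006.
Total: 1 + 31 + 28 + 31 + 30 + 31 + 30 + 31 + 31 + 30 + 31 + 30 + 31 + 31 + 1 = 398.

398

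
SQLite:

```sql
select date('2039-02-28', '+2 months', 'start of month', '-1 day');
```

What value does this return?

2039-03-31

Adding +2 months to 2039-02-28 gives 2039-04-28.
`start of month` rewinds 2039-04-28 to 2039-04-01.
Going back 1 day from 2039-04-01 reaches 2039-03-31 (last day of March, 31 days).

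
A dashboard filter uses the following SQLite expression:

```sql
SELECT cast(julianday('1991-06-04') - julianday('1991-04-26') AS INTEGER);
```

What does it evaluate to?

39

4 days remain in April 1991 after the 26th (30 − 26).
May 1991: 31 days.
Then 4 days into June 1991.
Total: 4 + 31 + 4 = 39.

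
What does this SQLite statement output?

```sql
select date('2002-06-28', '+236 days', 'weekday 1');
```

Applying '+236 days' to 2002-06-28: counting 236 days forward gives 2003-02-19.
`weekday 1` advances to the next Monday; 2003-02-19 is a Wednesday, so it moves forward to 2003-02-24.

2003-02-24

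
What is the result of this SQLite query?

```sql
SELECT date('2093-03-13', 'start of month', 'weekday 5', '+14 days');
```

2093-03-20

`start of month` rewinds 2093-03-13 to 2093-03-01.
`weekday 5` advances to the next Friday; 2093-03-01 is a Sunday, so it moves forward to 2093-03-06.
Advancing 14 more days within March lands on 2093-03-20.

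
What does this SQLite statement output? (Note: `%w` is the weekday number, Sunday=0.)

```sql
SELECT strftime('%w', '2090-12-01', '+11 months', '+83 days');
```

3

First apply '+11 months', '+83 days': 2090-12-01 → 2092-01-23.
2092-01-23 is a Wednesday; with Sunday=0 that is 3.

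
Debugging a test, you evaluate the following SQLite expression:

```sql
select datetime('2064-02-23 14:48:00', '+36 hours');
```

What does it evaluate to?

+36 hours from 2064-02-23 14:48:00 is 2064-02-25 02:48:00 (crosses midnight).

2064-02-25 02:48:00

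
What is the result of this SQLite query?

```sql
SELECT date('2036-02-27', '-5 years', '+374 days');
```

Adding -5 years to 2036-02-27 gives 2031-02-27.
Applying '+374 days' to 2031-02-27: counting 374 days forward gives 2032-03-07.

2032-03-07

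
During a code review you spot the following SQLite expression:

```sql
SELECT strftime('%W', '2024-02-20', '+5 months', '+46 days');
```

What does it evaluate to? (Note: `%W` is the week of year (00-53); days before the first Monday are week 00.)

36

First apply '+5 months', '+46 days': 2024-02-20 → 2024-09-04.
2024-09-04 is a Wednesday. SQLite's %W counts Mondays since the year started; the result is 36.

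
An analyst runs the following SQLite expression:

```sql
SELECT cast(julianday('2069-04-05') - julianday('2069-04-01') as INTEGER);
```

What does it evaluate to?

4

Both dates are in April 2069: 5 − 1 = 4.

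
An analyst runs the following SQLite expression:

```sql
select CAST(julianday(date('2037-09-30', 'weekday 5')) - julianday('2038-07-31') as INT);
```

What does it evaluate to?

-302

`weekday 5` advances to the next Friday; 2037-09-30 is a Wednesday, so it moves forward to 2037-10-02.
29 days remain in October 2037 after the 2nd (31 − 2).
Full months from November 2037 through June 2038 contribute their day counts.
Then 31 days into July 2038.
Total: 29 + 30 + 31 + 31 + 28 + 31 + 30 + 31 + 30 + 31 = 302.
The subtraction is earlier − later, so the result is −302 → -302.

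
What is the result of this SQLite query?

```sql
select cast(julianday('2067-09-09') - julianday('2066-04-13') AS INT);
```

514

17 days remain in April 2066 after the 13th (30 − 13).
Full months from May 2066 through August 2067 contribute their day counts.
Then 9 days into September 2067.
Total: 17 + 31 + 30 + 31 + 31 + 30 + 31 + 30 + 31 + 31 + 28 + 31 + 30 + 31 + 30 + 31 + 31 + 9 = 514.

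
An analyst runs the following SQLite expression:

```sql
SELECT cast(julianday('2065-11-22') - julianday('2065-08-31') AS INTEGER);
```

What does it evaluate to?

0 days remain in August 2065 after the 31st (31 − 31).
September 2065: 30 days.
October 2065: 31 days.
Then 22 days into November 2065.
Total: 0 + 30 + 31 + 22 = 83.

83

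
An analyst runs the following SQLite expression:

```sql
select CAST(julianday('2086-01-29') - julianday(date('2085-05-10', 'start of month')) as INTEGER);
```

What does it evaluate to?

`start of month` rewinds 2085-05-10 to 2085-05-01.
30 days remain in May 2085 after the 1st (31 − 1).
Full months from June 2085 through December 2085 contribute their day counts.
Then 29 days into January 2086.
Total: 30 + 30 + 31 + 31 + 30 + 31 + 30 + 31 + 29 = 273.

273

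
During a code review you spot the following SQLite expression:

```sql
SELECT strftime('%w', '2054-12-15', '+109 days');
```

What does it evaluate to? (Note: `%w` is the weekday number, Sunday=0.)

First apply '+109 days': 2054-12-15 → 2055-04-03.
2055-04-03 is a Saturday; with Sunday=0 that is 6.

6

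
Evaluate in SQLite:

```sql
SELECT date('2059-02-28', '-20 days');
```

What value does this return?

Going back 20 days within February lands on 2059-02-08.

2059-02-08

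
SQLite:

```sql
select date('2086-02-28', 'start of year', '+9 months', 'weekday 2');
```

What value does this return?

`start of year` rewinds 2086-02-28 to 2086-01-01.
Adding +9 months to 2086-01-01 gives 2086-10-01.
`weekday 2` advances to the next Tuesday; 2086-10-01 is already a Tuesday, so it stays at 2086-10-01.

2086-10-01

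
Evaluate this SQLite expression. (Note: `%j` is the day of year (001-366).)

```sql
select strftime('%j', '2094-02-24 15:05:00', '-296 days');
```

First apply '-296 days': 2094-02-24 15:05:00 → 2093-05-04 15:05:00.
Day-of-year for 2093-05-04: days since 2093-01-01 inclusive = 124, zero-padded to 124.

124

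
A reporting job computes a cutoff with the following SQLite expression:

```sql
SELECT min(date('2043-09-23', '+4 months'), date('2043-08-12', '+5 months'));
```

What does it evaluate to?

date('2043-09-23', '+4 months') → 2044-01-23.
date('2043-08-12', '+5 months') → 2044-01-12.
Earlier of the two is 2044-01-12.

2044-01-12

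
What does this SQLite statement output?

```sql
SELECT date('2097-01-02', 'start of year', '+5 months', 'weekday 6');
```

`start of year` rewinds 2097-01-02 to 2097-01-01.
Adding +5 months to 2097-01-01 gives 2097-06-01.
`weekday 6` advances to the next Saturday; 2097-06-01 is already a Saturday, so it stays at 2097-06-01.

2097-06-01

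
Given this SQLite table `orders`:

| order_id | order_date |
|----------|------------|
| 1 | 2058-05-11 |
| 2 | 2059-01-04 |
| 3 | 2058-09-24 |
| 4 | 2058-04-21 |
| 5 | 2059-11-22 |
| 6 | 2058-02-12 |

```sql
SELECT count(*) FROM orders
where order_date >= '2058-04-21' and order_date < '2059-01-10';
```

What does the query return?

Rows in [2058-04-21, 2059-01-10): 2058-05-11, 2059-01-04, 2058-09-24, 2058-04-21 → 4 rows.

4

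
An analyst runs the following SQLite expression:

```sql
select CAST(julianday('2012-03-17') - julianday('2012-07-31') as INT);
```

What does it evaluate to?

-136

14 days remain in March 2012 after the 17th (31 − 17).
April 2012: 30 days.
May 2012: 31 days.
June 2012: 30 days.
Then 31 days into July 2012.
Total: 14 + 30 + 31 + 30 + 31 = 136.
The subtraction is earlier − later, so the result is −136 → -136.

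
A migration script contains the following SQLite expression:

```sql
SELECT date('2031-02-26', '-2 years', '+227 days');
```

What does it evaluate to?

Adding -2 years to 2031-02-26 gives 2029-02-26.
Applying '+227 days' to 2029-02-26: counting 227 days forward gives 2029-10-11.

2029-10-11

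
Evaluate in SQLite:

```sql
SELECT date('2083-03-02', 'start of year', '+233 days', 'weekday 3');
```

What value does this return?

`start of year` rewinds 2083-03-02 to 2083-01-01.
Applying '+233 days' to 2083-01-01: counting 233 days forward gives 2083-08-22.
`weekday 3` advances to the next Wednesday; 2083-08-22 is a Sunday, so it moves forward to 2083-08-25.

2083-08-25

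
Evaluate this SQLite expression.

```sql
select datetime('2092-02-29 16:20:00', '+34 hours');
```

2092-03-02 02:20:00

+34 hours from 2092-02-29 16:20:00 is 2092-03-02 02:20:00 (crosses midnight).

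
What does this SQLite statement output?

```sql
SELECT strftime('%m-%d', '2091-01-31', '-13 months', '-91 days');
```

10-01

First apply '-13 months', '-91 days': 2091-01-31 → 2089-10-01.
`%m-%d` extracts the month-day: 10-01.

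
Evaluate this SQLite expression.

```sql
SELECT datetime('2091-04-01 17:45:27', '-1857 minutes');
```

1857 minutes = 30h 57m; -1857 minutes from 2091-04-01 17:45:27 is 2091-03-31 10:48:27 (crosses midnight).

2091-03-31 10:48:27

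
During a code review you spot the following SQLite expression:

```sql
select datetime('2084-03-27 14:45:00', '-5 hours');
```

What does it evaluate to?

2084-03-27 09:45:00

-5 hours from 2084-03-27 14:45:00 is 2084-03-27 09:45:00.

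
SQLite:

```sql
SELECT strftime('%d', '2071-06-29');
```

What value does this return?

`%d` extracts the 2-digit day of month: 29.

29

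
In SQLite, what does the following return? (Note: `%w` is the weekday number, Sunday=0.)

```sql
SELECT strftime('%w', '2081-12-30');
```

2

2081-12-30 is a Tuesday; with Sunday=0 that is 2.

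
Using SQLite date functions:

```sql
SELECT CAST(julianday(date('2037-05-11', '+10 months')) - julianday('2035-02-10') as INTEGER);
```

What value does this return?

1125

Adding +10 months to 2037-05-11 gives 2038-03-11.
18 days remain in February 2035 after the 10th (28 − 10).
Full months from March 2035 through February 2038 contribute their day counts.
Then 11 days into March 2038.
Total: 18 + 31 + 30 + 31 + 30 + 31 + 31 + 30 + 31 + 30 + 31 + 31 + 29 + 31 + 30 + 31 + 30 + 31 + 31 + 30 + 31 + 30 + 31 + 31 + 28 + 31 + 30 + 31 + 30 + 31 + 31 + 30 + 31 + 30 + 31 + 31 + 28 + 11 = 1125.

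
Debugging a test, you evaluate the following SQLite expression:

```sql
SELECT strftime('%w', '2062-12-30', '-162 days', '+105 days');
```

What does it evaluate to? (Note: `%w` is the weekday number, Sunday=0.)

First apply '-162 days', '+105 days': 2062-12-30 → 2062-11-03.
2062-11-03 is a Friday; with Sunday=0 that is 5.

5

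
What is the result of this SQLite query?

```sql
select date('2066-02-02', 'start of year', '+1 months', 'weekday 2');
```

`start of year` rewinds 2066-02-02 to 2066-01-01.
Adding +1 month to 2066-01-01 gives 2066-02-01.
`weekday 2` advances to the next Tuesday; 2066-02-01 is a Monday, so it moves forward to 2066-02-02.

2066-02-02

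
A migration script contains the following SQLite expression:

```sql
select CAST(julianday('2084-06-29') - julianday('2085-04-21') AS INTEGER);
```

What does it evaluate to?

-296

1 day remains in June 2084 after the 29th (30 − 29).
Full months from July 2084 through March 2085 contribute their day counts.
Then 21 days into April 2085.
Total: 1 + 31 + 31 + 30 + 31 + 30 + 31 + 31 + 28 + 31 + 21 = 296.
The subtraction is earlier − later, so the result is −296 → -296.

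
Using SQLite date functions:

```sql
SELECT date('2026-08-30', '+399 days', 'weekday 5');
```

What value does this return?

2027-10-08

Applying '+399 days' to 2026-08-30: counting 399 days forward gives 2027-10-03.
`weekday 5` advances to the next Friday; 2027-10-03 is a Sunday, so it moves forward to 2027-10-08.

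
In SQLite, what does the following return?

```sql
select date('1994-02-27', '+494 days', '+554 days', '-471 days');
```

Applying '+494 days' to 1994-02-27: counting 494 days forward gives 1995-07-06.
Applying '+554 days' to 1995-07-06: counting 554 days forward gives 1997-01-10.
Applying '-471 days' to 1997-01-10: counting 471 days back gives 1995-09-27.

1995-09-27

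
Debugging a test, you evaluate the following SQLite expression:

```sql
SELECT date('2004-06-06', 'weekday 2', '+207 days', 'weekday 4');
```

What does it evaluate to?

2005-01-06

`weekday 2` advances to the next Tuesday; 2004-06-06 is a Sunday, so it moves forward to 2004-06-08.
Applying '+207 days' to 2004-06-08: counting 207 days forward gives 2005-01-01.
`weekday 4` advances to the next Thursday; 2005-01-01 is a Saturday, so it moves forward to 2005-01-06.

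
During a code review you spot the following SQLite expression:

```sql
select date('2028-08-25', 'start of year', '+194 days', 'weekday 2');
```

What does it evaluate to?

2028-07-18

`start of year` rewinds 2028-08-25 to 2028-01-01.
Applying '+194 days' to 2028-01-01: counting 194 days forward gives 2028-07-13.
`weekday 2` advances to the next Tuesday; 2028-07-13 is a Thursday, so it moves forward to 2028-07-18.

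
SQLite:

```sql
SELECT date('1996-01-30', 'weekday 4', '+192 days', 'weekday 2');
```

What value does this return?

`weekday 4` advances to the next Thursday; 1996-01-30 is a Tuesday, so it moves forward to 1996-02-01.
Applying '+192 days' to 1996-02-01: counting 192 days forward gives 1996-08-11.
`weekday 2` advances to the next Tuesday; 1996-08-11 is a Sunday, so it moves forward to 1996-08-13.

1996-08-13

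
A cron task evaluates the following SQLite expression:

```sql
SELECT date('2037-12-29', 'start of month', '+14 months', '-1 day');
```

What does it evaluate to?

2039-01-31

`start of month` rewinds 2037-12-29 to 2037-12-01.
Adding +14 months to 2037-12-01 gives 2039-02-01.
Going back 1 day from 2039-02-01 reaches 2039-01-31 (last day of January, 31 days).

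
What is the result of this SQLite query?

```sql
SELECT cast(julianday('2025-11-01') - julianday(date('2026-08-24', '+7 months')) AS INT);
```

Adding +7 months to 2026-08-24 gives 2027-03-24.
29 days remain in November 2025 after the 1st (30 − 1).
Full months from December 2025 through February 2027 contribute their day counts.
Then 24 days into March 2027.
Total: 29 + 31 + 31 + 28 + 31 + 30 + 31 + 30 + 31 + 31 + 30 + 31 + 30 + 31 + 31 + 28 + 24 = 508.
The subtraction is earlier − later, so the result is −508 → -508.

-508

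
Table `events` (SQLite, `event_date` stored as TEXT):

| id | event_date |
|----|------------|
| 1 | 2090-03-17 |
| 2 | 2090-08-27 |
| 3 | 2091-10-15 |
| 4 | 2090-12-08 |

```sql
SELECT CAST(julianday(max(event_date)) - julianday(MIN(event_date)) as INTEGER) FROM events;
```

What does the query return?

MIN = 2090-03-17, MAX = 2091-10-15.
14 days remain in March 2090 after the 17th (31 − 17).
Full months from April 2090 through September 2091 contribute their day counts.
Then 15 days into October 2091.
Total: 14 + 30 + 31 + 30 + 31 + 31 + 30 + 31 + 30 + 31 + 31 + 28 + 31 + 30 + 31 + 30 + 31 + 31 + 30 + 15 = 577.

577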